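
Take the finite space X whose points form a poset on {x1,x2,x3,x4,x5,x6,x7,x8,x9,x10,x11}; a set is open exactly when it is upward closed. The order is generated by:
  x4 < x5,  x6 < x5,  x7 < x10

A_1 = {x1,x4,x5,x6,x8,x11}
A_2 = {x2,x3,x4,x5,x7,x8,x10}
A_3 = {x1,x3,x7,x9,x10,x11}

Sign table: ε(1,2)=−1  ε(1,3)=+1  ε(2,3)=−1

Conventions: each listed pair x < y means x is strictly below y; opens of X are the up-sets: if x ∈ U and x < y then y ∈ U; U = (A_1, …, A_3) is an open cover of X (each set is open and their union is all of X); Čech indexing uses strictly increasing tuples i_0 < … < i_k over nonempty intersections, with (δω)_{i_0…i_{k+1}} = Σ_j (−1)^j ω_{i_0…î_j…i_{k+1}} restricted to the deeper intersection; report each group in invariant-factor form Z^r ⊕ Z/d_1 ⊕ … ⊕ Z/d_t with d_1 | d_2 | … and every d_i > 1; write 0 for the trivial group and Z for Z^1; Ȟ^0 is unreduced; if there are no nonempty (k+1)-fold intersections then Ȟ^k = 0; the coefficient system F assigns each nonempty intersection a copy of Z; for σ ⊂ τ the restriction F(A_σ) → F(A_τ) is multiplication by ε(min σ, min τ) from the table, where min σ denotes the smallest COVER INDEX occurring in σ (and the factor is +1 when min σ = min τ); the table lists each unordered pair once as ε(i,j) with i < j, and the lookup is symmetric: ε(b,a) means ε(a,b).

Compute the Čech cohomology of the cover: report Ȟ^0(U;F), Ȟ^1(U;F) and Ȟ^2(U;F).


intersection data:
  A12={x4,x5,x8} A13={x1,x11} A23={x3,x7,x10}
C dims 3,3; δ0: rk 2, SNF 1^2
Ȟ^0 = (3 − 2) − 0 = 1, so Ȟ^0 ≅ Z
Ȟ^1 = (3 − 0) − 2 = 1, so Ȟ^1 ≅ Z
Ȟ^2 = (0 − 0) − 0 = 0, so Ȟ^2 ≅ 0

Ȟ^0(U;F) ≅ Z; Ȟ^1(U;F) ≅ Z; Ȟ^2(U;F) ≅ 0


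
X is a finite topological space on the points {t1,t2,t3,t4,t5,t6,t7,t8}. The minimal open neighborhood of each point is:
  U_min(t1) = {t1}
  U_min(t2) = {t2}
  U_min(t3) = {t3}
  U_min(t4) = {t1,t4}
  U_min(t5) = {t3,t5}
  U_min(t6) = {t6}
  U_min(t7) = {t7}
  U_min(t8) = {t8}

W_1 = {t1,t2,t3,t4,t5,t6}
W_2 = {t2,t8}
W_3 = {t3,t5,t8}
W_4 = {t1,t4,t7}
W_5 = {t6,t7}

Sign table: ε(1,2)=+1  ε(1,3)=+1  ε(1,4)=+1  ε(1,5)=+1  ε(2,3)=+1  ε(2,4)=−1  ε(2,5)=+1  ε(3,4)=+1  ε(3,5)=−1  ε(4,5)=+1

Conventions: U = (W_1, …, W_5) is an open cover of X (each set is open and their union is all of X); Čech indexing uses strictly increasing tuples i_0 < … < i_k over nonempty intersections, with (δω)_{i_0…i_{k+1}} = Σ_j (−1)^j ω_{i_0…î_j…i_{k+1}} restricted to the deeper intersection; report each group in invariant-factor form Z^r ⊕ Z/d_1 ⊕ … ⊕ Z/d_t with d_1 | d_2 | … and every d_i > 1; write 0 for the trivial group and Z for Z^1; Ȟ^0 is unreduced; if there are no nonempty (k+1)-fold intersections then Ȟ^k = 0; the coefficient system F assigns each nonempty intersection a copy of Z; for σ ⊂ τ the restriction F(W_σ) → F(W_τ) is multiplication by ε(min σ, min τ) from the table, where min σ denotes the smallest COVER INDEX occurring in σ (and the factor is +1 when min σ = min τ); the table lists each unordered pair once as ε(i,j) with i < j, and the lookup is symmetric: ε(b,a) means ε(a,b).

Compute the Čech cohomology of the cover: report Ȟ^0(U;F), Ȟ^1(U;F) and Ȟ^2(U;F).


Ȟ^0(U;F) ≅ Z,  Ȟ^1(U;F) ≅ Z^2,  Ȟ^2(U;F) ≅ 0

intersection data:
  W12={t2} W13={t3,t5} W14={t1,t4} W15={t6} W23={t8} W45={t7}
C dims 5,6; δ0: rk 4, SNF 1^4
Ȟ^0 = (5 − 4) − 0 = 1, so Ȟ^0 ≅ Z
Ȟ^1 = (6 − 0) − 4 = 2, so Ȟ^1 ≅ Z^2
Ȟ^2 = (0 − 0) − 0 = 0, so Ȟ^2 ≅ 0


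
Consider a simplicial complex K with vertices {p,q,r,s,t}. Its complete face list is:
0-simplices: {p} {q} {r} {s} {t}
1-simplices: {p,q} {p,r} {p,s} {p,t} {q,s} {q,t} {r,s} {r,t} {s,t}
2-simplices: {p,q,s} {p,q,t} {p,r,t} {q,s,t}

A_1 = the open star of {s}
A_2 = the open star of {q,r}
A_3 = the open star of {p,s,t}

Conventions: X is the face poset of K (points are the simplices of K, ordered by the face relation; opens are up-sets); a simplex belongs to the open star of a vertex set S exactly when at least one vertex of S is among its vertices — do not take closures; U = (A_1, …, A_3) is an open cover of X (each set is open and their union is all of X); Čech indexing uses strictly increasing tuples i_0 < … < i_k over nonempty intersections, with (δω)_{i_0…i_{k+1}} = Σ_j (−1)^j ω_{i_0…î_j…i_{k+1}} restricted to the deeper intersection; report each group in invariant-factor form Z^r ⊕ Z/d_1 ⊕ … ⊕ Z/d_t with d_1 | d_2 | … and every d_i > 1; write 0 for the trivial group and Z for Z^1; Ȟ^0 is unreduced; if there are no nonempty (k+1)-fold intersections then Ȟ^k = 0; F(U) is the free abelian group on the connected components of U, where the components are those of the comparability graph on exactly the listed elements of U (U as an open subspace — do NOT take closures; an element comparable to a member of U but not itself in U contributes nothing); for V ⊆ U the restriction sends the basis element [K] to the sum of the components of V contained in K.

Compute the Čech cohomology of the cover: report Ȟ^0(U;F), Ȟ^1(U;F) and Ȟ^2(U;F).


nerve simplices:
  A1={{s},{p,s},{q,s},{r,s},{s,t},{p,q,s},{q,s,t}} A2={{q},{r},{p,q},{p,r},{q,s},{q,t},{r,s},{r,t},{p,q,s},{p,q,t},{p,r,t},{q,s,t}} A3={{p},{s},{t},{p,q},{p,r},{p,s},{p,t},{q,s},{q,t},{r,s},{r,t},{s,t},{p,q,s},{p,q,t},{p,r,t},{q,s,t}}
  A12={{q,s},{r,s},{p,q,s},{q,s,t}} A13={{s},{p,s},{q,s},{r,s},{s,t},{p,q,s},{q,s,t}} A23={{p,q},{p,r},{q,s},{q,t},{r,s},{r,t},{p,q,s},{p,q,t},{p,r,t},{q,s,t}}
  A123={{q,s},{r,s},{p,q,s},{q,s,t}}
components per intersection:
  A1: {{s},{p,s},{q,s},{r,s},{s,t},{p,q,s},{q,s,t}}
  A2: {{q},{p,q},{q,s},{q,t},{p,q,s},{p,q,t},{q,s,t}} {{r},{p,r},{r,s},{r,t},{p,r,t}}
  A3: {{p},{s},{t},{p,q},{p,r},{p,s},{p,t},{q,s},{q,t},{r,s},{r,t},{s,t},{p,q,s},{p,q,t},{p,r,t},{q,s,t}}
  A12: {{q,s},{p,q,s},{q,s,t}} {{r,s}}
  A13: {{s},{p,s},{q,s},{r,s},{s,t},{p,q,s},{q,s,t}}
  A23: {{p,q},{q,s},{q,t},{p,q,s},{p,q,t},{q,s,t}} {{p,r},{r,t},{p,r,t}} {{r,s}}
  A123: {{q,s},{p,q,s},{q,s,t}} {{r,s}}
C dims 4,6,2; δ0: rk 3, SNF 1^3; δ1: rk 2, SNF 1^2
degree 0: 4−3−0 = 1 → Ȟ^0 ≅ Z
degree 1: 6−2−3 = 1 → Ȟ^1 ≅ Z
degree 2: 2−0−2 = 0 → Ȟ^2 ≅ 0

Ȟ^0 ≅ Z; Ȟ^1 ≅ Z; Ȟ^2 ≅ 0


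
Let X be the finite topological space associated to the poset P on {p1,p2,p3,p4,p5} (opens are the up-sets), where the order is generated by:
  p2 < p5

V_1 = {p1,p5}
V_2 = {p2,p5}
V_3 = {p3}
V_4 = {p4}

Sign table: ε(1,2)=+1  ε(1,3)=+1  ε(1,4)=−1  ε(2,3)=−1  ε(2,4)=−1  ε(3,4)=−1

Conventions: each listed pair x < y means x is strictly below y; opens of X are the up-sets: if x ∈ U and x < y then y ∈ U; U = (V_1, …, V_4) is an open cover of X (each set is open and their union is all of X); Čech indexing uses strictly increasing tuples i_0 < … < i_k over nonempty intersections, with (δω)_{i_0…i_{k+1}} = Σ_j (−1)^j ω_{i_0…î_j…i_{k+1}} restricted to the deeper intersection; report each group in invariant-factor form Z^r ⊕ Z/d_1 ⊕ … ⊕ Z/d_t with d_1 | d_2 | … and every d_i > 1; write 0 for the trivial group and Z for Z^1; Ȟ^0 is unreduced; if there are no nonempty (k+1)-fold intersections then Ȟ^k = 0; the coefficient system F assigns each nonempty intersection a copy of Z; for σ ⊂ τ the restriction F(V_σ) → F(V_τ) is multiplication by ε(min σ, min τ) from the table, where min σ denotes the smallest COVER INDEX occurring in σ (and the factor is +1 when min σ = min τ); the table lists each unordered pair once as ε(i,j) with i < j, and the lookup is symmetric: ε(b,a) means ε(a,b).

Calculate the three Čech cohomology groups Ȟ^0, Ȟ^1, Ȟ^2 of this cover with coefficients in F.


nerve of the cover:
  V12={p5}
C dims 4,1; δ0: rk 1, SNF 1^1
Ȟ^0 = (4 − 1) − 0 = 3, so Ȟ^0 ≅ Z^3
Ȟ^1 = (1 − 0) − 1 = 0, so Ȟ^1 ≅ 0
Ȟ^2 = (0 − 0) − 0 = 0, so Ȟ^2 ≅ 0

Ȟ^0 = Z^3; Ȟ^1 = 0; Ȟ^2 = 0


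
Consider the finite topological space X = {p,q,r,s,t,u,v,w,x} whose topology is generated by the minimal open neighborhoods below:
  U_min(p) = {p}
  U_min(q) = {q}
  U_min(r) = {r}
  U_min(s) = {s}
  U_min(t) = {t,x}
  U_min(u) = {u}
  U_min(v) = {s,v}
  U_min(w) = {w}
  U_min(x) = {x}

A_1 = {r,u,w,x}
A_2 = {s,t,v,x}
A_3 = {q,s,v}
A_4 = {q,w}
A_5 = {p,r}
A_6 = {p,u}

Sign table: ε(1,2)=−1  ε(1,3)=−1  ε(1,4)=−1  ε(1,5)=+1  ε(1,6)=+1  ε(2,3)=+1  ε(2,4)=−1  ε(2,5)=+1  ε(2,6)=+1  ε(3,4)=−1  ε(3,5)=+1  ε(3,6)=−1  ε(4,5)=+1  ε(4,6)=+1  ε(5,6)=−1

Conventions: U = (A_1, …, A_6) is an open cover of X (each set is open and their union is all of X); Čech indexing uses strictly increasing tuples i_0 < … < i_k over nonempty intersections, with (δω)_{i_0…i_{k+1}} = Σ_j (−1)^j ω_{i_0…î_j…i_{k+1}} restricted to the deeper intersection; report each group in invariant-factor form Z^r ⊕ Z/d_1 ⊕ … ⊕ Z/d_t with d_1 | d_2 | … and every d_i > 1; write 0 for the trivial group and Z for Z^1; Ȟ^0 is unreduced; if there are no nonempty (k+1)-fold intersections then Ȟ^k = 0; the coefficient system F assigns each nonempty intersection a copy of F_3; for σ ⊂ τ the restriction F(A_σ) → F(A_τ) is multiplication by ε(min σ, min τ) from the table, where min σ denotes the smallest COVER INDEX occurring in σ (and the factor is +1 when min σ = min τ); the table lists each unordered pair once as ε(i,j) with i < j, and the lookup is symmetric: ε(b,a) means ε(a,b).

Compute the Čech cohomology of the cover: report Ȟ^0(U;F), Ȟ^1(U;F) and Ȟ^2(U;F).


Ȟ^0 = 0; Ȟ^1 = Z/3; Ȟ^2 = 0

nonempty intersections:
  A12={x} A14={w} A15={r} A16={u} A23={s,v} A34={q} A56={p}
C dims 6,7; δ0: rk_F3 6
Ȟ^0: (6−6)−0=0 ⇒ 0
Ȟ^1: (7−0)−6=1 ⇒ Z/3
Ȟ^2: (0−0)−0=0 ⇒ 0


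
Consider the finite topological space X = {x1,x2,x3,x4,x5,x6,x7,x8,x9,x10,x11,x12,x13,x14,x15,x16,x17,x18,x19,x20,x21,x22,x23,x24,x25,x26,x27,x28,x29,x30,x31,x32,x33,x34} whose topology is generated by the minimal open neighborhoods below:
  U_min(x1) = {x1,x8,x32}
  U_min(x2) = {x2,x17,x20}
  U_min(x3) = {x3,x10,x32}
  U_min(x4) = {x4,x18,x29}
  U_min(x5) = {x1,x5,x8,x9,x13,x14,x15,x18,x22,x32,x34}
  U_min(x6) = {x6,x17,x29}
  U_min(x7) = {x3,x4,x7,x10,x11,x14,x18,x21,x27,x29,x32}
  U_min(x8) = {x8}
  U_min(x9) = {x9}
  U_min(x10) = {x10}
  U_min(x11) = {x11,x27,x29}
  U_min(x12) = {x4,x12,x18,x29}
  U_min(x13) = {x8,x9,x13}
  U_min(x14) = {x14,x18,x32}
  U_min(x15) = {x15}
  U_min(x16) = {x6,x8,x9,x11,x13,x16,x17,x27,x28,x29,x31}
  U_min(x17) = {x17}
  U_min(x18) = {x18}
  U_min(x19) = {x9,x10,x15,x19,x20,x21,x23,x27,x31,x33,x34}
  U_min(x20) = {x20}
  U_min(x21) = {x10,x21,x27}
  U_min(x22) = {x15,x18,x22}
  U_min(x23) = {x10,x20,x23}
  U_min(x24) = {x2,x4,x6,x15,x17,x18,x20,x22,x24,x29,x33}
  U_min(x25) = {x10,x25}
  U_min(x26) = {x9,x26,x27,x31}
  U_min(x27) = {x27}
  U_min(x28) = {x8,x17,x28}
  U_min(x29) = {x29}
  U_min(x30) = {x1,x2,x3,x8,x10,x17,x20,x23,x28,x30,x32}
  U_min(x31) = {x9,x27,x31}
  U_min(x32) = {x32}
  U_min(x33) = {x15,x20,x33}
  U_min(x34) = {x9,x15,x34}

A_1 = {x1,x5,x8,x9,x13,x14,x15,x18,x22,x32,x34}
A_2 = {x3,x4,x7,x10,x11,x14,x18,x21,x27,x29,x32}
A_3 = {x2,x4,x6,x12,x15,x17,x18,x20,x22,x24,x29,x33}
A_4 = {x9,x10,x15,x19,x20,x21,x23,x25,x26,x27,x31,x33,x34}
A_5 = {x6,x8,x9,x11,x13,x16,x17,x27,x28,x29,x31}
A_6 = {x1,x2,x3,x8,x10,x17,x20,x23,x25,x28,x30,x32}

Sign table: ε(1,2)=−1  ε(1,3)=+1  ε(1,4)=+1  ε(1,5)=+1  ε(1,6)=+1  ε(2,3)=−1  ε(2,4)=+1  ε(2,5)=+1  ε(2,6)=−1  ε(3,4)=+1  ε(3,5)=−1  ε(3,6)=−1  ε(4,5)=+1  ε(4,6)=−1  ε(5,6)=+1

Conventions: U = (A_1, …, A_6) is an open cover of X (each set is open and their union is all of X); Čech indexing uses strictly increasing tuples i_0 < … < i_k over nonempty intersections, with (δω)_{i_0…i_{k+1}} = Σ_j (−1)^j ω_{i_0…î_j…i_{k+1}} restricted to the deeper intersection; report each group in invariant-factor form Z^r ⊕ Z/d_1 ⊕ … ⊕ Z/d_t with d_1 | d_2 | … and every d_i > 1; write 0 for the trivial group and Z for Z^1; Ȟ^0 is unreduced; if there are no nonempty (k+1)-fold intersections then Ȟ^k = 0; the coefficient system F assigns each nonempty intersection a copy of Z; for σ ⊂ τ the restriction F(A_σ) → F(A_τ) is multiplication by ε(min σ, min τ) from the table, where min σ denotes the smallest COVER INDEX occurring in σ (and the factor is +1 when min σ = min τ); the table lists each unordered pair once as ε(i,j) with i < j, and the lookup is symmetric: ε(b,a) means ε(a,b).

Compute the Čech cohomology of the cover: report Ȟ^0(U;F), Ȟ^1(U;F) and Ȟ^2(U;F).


Ȟ^0 ≅ 0,  Ȟ^1 ≅ Z/2,  Ȟ^2 ≅ Z

nonempty intersections:
  A12={x14,x18,x32} A13={x15,x18,x22} A14={x9,x15,x34} A15={x8,x9,x13} A16={x1,x8,x32} A23={x4,x18,x29} A24={x10,x21,x27} A25={x11,x27,x29} A26={x3,x10,x32} A34={x15,x20,x33} A35={x6,x17,x29} A36={x2,x17,x20} A45={x9,x27,x31} A46={x10,x20,x23,x25} A56={x8,x17,x28}
  A123={x18} A126={x32} A134={x15} A145={x9} A156={x8} A235={x29} A245={x27} A246={x10} A346={x20} A356={x17}
C dims 6,15,10; δ0: rk 6, SNF 1^5·2; δ1: rk 9, SNF 1^9
Ȟ^0: (6−6)−0=0 ⇒ 0
Ȟ^1: (15−9)−6=0 plus torsion [2] ⇒ Z/2
Ȟ^2: (10−0)−9=1 ⇒ Z


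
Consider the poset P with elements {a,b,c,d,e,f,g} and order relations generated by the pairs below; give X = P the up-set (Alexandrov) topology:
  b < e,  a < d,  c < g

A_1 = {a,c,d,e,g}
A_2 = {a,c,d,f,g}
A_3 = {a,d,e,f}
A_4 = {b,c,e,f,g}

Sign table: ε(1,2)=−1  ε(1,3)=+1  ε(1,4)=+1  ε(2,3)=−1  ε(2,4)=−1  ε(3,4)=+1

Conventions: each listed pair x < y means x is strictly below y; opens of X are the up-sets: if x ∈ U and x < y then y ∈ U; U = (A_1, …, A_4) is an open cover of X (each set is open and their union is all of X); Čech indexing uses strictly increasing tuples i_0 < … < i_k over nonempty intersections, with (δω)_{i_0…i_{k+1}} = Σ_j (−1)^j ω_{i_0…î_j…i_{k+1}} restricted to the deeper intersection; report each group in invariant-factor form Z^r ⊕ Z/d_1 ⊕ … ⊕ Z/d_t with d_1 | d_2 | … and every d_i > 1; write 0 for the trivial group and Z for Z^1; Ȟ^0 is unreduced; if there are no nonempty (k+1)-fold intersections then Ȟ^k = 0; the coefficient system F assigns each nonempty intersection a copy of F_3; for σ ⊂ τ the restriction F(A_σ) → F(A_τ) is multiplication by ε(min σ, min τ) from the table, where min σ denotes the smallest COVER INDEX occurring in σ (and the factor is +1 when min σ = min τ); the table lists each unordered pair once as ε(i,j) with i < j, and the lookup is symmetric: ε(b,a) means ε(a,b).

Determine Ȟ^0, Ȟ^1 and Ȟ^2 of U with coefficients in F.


intersection data:
  A12={a,c,d,g} A13={a,d,e} A14={c,e,g} A23={a,d,f} A24={c,f,g} A34={e,f}
  A123={a,d} A124={c,g} A134={e} A234={f}
C dims 4,6,4; δ0: rk_F3 3; δ1: rk_F3 3
Ȟ^0 = (4 − 3) − 0 = 1, so Ȟ^0 ≅ Z/3
Ȟ^1 = (6 − 3) − 3 = 0, so Ȟ^1 ≅ 0
Ȟ^2 = (4 − 0) − 3 = 1, so Ȟ^2 ≅ Z/3

Ȟ^0 = Z/3,  Ȟ^1 = 0,  Ȟ^2 = Z/3


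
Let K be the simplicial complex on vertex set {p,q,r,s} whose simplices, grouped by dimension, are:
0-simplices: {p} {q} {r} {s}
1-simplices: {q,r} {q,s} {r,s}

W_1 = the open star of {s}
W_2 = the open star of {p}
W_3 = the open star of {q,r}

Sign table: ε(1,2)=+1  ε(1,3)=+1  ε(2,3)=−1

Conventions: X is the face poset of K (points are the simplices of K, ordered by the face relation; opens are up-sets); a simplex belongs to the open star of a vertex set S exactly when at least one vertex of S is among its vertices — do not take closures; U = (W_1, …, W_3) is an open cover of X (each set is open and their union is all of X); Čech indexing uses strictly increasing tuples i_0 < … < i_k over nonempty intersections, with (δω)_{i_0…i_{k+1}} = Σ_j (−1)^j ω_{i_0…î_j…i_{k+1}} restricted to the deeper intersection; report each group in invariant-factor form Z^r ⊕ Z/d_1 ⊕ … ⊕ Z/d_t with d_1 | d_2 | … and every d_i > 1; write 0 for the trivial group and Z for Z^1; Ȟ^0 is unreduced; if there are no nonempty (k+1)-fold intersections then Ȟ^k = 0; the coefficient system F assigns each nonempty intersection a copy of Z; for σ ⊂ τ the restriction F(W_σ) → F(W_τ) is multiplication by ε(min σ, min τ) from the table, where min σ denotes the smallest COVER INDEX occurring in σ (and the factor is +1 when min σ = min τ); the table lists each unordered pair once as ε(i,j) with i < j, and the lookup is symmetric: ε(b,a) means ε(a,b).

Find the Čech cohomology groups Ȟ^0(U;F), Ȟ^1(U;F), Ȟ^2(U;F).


nonempty overlaps:
  W1={{s},{q,s},{r,s}} W2={{p}} W3={{q},{r},{q,r},{q,s},{r,s}}
  W13={{q,s},{r,s}}
C dims 3,1; δ0: rk 1, SNF 1^1
degree 0: 3−1−0 = 2 → Ȟ^0 ≅ Z^2
degree 1: 1−0−1 = 0 → Ȟ^1 ≅ 0
degree 2: 0−0−0 = 0 → Ȟ^2 ≅ 0

Ȟ^0 = Z^2,  Ȟ^1 = 0,  Ȟ^2 = 0


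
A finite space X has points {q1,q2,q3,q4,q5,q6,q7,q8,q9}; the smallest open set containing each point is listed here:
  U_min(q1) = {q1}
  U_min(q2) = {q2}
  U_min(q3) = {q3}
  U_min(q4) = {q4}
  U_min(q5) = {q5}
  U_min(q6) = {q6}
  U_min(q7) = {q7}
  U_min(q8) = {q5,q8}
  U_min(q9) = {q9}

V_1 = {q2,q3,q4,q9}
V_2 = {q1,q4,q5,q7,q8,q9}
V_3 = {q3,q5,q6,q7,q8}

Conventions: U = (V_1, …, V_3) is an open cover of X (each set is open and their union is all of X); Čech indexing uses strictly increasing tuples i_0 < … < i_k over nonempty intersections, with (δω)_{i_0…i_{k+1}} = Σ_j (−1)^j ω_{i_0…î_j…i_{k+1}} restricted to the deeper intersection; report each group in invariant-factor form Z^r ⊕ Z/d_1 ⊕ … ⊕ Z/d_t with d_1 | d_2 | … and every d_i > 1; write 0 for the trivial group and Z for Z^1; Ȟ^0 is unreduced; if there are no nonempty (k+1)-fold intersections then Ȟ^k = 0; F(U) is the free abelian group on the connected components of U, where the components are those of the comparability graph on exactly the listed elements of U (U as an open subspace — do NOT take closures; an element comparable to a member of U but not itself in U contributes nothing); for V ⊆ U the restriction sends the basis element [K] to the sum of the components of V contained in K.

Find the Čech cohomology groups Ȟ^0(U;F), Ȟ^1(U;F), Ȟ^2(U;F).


Ȟ^0 ≅ Z^8, Ȟ^1 ≅ 0, Ȟ^2 ≅ 0

cover nerve:
  V12={q4,q9} V13={q3} V23={q5,q7,q8}
components per intersection:
  V1: {q2} {q3} {q4} {q9}
  V2: {q1} {q4} {q5,q8} {q7} {q9}
  V3: {q3} {q5,q8} {q6} {q7}
  V12: {q4} {q9}
  V13: {q3}
  V23: {q5,q8} {q7}
C dims 13,5; δ0: rk 5, SNF 1^5
Ȟ^0: (13−5)−0=8 ⇒ Z^8
Ȟ^1: (5−0)−5=0 ⇒ 0
Ȟ^2: (0−0)−0=0 ⇒ 0


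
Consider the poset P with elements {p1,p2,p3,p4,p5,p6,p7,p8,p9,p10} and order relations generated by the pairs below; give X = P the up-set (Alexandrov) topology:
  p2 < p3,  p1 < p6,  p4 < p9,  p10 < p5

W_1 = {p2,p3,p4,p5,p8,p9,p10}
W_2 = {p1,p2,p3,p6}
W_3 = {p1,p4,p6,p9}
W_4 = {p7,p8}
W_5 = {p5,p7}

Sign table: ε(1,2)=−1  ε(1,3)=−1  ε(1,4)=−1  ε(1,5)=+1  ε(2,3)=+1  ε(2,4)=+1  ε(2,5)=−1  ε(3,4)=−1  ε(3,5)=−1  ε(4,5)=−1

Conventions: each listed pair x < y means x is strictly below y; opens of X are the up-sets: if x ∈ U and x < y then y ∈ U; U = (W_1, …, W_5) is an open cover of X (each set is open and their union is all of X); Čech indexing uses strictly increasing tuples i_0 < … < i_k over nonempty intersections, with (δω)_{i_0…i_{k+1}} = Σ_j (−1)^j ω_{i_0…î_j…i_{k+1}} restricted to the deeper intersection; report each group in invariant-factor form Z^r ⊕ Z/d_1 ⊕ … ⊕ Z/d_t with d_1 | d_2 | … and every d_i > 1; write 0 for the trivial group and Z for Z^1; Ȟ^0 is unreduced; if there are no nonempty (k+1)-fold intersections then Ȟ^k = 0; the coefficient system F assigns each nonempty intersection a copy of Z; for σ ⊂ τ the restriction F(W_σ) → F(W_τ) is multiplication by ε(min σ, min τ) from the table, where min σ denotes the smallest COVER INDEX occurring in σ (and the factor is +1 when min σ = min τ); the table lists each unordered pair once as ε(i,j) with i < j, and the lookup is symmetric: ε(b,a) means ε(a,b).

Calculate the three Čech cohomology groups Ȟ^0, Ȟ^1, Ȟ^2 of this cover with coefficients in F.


intersection data:
  W12={p2,p3} W13={p4,p9} W14={p8} W15={p5} W23={p1,p6} W45={p7}
C dims 5,6; δ0: rk 4, SNF 1^4
Ȟ^0 = (5 − 4) − 0 = 1, so Ȟ^0 ≅ Z
Ȟ^1 = (6 − 0) − 4 = 2, so Ȟ^1 ≅ Z^2
Ȟ^2 = (0 − 0) − 0 = 0, so Ȟ^2 ≅ 0

Ȟ^0 ≅ Z; Ȟ^1 ≅ Z^2; Ȟ^2 ≅ 0


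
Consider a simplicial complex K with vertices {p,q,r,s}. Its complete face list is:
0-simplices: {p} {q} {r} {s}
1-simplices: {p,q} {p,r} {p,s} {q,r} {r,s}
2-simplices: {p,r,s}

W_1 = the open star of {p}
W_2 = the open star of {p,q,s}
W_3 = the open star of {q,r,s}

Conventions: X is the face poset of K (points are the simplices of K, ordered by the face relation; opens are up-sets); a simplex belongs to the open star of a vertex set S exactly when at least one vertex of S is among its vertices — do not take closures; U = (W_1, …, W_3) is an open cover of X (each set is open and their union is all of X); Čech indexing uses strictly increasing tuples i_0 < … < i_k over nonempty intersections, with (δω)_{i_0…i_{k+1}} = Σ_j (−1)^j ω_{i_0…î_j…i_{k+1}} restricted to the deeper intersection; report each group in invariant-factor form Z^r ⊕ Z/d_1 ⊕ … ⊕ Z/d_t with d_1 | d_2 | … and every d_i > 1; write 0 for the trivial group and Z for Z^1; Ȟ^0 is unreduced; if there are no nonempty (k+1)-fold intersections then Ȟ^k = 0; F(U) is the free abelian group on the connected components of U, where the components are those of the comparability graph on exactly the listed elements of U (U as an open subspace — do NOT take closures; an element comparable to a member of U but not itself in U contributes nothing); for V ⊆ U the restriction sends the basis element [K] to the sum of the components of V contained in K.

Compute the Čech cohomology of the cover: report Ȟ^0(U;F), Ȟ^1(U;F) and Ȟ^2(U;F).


cover nerve:
  W1={{p},{p,q},{p,r},{p,s},{p,r,s}} W2={{p},{q},{s},{p,q},{p,r},{p,s},{q,r},{r,s},{p,r,s}} W3={{q},{r},{s},{p,q},{p,r},{p,s},{q,r},{r,s},{p,r,s}}
  W12={{p},{p,q},{p,r},{p,s},{p,r,s}} W13={{p,q},{p,r},{p,s},{p,r,s}} W23={{q},{s},{p,q},{p,r},{p,s},{q,r},{r,s},{p,r,s}}
  W123={{p,q},{p,r},{p,s},{p,r,s}}
components per intersection:
  W1: {{p},{p,q},{p,r},{p,s},{p,r,s}}
  W2: {{p},{q},{s},{p,q},{p,r},{p,s},{q,r},{r,s},{p,r,s}}
  W3: {{q},{r},{s},{p,q},{p,r},{p,s},{q,r},{r,s},{p,r,s}}
  W12: {{p},{p,q},{p,r},{p,s},{p,r,s}}
  W13: {{p,q}} {{p,r},{p,s},{p,r,s}}
  W23: {{q},{p,q},{q,r}} {{s},{p,r},{p,s},{r,s},{p,r,s}}
  W123: {{p,q}} {{p,r},{p,s},{p,r,s}}
C dims 3,5,2; δ0: rk 2, SNF 1^2; δ1: rk 2, SNF 1^2
Ȟ^0: (3−2)−0=1 ⇒ Z
Ȟ^1: (5−2)−2=1 ⇒ Z
Ȟ^2: (2−0)−2=0 ⇒ 0

Ȟ^0 ≅ Z,  Ȟ^1 ≅ Z,  Ȟ^2 ≅ 0


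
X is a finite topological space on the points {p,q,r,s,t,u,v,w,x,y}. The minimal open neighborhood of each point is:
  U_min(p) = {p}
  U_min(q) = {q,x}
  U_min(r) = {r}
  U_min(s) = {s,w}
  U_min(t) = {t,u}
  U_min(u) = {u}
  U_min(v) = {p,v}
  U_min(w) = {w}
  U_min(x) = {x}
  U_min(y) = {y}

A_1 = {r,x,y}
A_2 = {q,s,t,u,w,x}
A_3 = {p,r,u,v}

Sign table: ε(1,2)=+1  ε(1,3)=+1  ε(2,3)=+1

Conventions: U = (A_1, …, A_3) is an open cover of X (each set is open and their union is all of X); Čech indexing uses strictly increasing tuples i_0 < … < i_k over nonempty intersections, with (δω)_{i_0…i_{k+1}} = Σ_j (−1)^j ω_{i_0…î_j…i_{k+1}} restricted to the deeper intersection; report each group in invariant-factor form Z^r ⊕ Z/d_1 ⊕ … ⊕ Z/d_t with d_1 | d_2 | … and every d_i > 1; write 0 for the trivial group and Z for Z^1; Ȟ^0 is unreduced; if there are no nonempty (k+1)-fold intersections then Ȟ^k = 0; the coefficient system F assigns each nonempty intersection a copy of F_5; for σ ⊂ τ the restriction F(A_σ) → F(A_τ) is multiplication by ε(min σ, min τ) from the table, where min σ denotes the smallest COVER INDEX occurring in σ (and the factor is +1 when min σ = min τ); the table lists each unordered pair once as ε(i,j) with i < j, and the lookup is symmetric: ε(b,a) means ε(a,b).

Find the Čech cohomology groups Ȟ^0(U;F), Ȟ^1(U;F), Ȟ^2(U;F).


Ȟ^0 ≅ Z/5, Ȟ^1 ≅ Z/5, Ȟ^2 ≅ 0

nerve of the cover:
  A12={x} A13={r} A23={u}
C dims 3,3; δ0: rk_F5 2
Ȟ^0 = (3 − 2) − 0 = 1, so Ȟ^0 ≅ Z/5
Ȟ^1 = (3 − 0) − 2 = 1, so Ȟ^1 ≅ Z/5
Ȟ^2 = (0 − 0) − 0 = 0, so Ȟ^2 ≅ 0


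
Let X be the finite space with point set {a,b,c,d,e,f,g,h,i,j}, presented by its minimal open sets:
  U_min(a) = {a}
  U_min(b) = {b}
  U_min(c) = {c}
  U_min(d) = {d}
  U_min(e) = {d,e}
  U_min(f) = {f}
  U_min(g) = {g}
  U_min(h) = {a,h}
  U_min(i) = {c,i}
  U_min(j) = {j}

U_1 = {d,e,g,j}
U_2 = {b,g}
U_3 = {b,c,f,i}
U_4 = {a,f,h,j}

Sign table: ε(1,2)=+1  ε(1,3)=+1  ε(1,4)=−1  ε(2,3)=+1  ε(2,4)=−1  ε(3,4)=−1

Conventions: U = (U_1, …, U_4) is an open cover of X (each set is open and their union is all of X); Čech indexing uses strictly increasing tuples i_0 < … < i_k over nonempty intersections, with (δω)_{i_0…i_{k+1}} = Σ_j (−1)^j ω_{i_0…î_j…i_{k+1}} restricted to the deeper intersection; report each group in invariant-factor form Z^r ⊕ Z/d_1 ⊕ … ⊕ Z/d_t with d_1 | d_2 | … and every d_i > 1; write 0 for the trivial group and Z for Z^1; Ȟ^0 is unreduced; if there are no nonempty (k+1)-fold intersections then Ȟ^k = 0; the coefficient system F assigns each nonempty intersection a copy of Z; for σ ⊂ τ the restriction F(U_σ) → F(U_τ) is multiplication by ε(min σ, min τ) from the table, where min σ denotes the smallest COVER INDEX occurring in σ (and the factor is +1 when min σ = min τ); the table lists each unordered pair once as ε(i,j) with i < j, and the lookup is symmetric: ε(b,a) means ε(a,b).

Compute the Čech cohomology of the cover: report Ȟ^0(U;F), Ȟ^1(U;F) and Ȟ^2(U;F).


Ȟ^0(U;F) ≅ Z,  Ȟ^1(U;F) ≅ Z,  Ȟ^2(U;F) ≅ 0

nonempty intersections:
  U12={g} U14={j} U23={b} U34={f}
C dims 4,4; δ0: rk 3, SNF 1^3
Ȟ^0: (4−3)−0=1 ⇒ Z
Ȟ^1: (4−0)−3=1 ⇒ Z
Ȟ^2: (0−0)−0=0 ⇒ 0


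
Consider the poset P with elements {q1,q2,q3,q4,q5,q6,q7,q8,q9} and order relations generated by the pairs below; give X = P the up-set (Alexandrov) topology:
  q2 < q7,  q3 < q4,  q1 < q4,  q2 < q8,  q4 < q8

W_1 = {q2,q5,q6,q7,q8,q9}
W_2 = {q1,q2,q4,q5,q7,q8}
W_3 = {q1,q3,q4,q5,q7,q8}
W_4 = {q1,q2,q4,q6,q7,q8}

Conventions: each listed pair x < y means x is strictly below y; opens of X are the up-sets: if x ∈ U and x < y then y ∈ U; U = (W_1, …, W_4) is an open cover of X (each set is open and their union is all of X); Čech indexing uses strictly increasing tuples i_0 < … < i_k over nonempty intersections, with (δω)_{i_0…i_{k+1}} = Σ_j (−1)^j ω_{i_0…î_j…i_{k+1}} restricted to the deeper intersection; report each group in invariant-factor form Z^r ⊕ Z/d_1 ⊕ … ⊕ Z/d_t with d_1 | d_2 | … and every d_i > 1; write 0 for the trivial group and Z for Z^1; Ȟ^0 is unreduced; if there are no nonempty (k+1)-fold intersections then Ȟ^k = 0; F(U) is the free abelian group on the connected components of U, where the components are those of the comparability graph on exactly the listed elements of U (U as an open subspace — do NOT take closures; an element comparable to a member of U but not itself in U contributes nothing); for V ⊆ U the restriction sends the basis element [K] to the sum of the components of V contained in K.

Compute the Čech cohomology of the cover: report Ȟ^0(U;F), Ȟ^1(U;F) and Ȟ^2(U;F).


nerve simplices:
  W12={q2,q5,q7,q8} W13={q5,q7,q8} W14={q2,q6,q7,q8} W23={q1,q4,q5,q7,q8} W24={q1,q2,q4,q7,q8} W34={q1,q4,q7,q8}
  W123={q5,q7,q8} W124={q2,q7,q8} W134={q7,q8} W234={q1,q4,q7,q8}
  W1234={q7,q8}
components per intersection:
  W1: {q2,q7,q8} {q5} {q6} {q9}
  W2: {q1,q2,q4,q7,q8} {q5}
  W3: {q1,q3,q4,q8} {q5} {q7}
  W4: {q1,q2,q4,q7,q8} {q6}
  W12: {q2,q7,q8} {q5}
  W13: {q5} {q7} {q8}
  W14: {q2,q7,q8} {q6}
  W23: {q1,q4,q8} {q5} {q7}
  W24: {q1,q2,q4,q7,q8}
  W34: {q1,q4,q8} {q7}
  W123: {q5} {q7} {q8}
  W124: {q2,q7,q8}
  W134: {q7} {q8}
  W234: {q1,q4,q8} {q7}
  W1234: {q7} {q8}
C dims 11,13,8,2; δ0: rk 7, SNF 1^7; δ1: rk 6, SNF 1^6; δ2: rk 2, SNF 1^2
degree 0: 11−7−0 = 4 → Ȟ^0 ≅ Z^4
degree 1: 13−6−7 = 0 → Ȟ^1 ≅ 0
degree 2: 8−2−6 = 0 → Ȟ^2 ≅ 0

Ȟ^0 ≅ Z^4,  Ȟ^1 ≅ 0,  Ȟ^2 ≅ 0


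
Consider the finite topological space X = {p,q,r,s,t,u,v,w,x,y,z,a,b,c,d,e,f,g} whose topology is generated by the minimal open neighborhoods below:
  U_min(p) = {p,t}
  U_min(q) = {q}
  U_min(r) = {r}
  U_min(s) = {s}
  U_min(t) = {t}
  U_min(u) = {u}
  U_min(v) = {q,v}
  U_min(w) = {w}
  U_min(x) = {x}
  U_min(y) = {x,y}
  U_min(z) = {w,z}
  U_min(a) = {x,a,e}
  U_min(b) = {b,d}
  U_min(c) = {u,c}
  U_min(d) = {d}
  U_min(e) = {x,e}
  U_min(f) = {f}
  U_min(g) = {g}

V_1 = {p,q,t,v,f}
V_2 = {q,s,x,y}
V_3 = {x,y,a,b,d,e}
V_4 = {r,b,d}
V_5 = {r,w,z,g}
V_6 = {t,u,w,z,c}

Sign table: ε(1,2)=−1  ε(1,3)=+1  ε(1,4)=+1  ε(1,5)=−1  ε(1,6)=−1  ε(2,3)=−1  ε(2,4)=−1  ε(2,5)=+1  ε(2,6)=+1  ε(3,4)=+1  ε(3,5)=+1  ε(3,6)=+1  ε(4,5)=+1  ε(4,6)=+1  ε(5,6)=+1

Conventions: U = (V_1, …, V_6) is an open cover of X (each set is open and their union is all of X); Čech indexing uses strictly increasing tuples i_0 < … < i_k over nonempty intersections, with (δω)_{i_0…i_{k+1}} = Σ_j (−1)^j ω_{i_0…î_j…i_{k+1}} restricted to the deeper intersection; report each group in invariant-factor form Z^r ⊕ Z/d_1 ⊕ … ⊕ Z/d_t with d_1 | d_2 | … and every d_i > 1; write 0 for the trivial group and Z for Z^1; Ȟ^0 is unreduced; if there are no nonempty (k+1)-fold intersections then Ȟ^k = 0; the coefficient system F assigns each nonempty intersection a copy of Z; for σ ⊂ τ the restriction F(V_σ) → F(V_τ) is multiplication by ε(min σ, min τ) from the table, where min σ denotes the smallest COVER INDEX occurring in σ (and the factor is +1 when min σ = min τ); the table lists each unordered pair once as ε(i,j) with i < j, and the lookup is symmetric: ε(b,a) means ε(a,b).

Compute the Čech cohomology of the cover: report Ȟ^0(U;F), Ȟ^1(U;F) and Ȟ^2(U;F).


Ȟ^0 = 0, Ȟ^1 = Z/2 and Ȟ^2 = 0

nonempty overlaps:
  V12={q} V16={t} V23={x,y} V34={b,d} V45={r} V56={w,z}
C dims 6,6; δ0: rk 6, SNF 1^5·2
degree 0: 6−6−0 = 0 → Ȟ^0 ≅ 0
degree 1: 6−0−6 = 0 plus torsion [2] → Ȟ^1 ≅ Z/2
degree 2: 0−0−0 = 0 → Ȟ^2 ≅ 0


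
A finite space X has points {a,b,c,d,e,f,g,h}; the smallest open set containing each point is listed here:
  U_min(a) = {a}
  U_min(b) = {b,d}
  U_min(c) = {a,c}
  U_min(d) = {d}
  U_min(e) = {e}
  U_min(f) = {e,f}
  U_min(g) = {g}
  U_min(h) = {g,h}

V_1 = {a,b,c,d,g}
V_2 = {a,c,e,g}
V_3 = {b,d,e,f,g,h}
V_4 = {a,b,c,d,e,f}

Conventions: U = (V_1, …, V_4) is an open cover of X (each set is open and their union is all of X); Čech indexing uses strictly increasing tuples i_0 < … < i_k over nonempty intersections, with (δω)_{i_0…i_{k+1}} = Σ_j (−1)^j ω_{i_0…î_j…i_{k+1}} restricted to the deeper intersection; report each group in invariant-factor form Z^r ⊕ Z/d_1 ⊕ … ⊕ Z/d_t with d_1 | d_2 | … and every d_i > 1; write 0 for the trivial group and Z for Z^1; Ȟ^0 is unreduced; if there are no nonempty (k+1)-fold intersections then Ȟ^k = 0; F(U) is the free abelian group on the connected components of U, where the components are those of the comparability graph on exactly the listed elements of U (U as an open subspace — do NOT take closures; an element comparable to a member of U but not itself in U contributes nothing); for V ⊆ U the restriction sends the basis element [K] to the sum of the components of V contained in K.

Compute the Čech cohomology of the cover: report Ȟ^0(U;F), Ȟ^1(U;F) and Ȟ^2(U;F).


nonempty overlaps:
  V12={a,c,g} V13={b,d,g} V14={a,b,c,d} V23={e,g} V24={a,c,e} V34={b,d,e,f}
  V123={g} V124={a,c} V134={b,d} V234={e}
components per intersection:
  V1: {a,c} {b,d} {g}
  V2: {a,c} {e} {g}
  V3: {b,d} {e,f} {g,h}
  V4: {a,c} {b,d} {e,f}
  V12: {a,c} {g}
  V13: {b,d} {g}
  V14: {a,c} {b,d}
  V23: {e} {g}
  V24: {a,c} {e}
  V34: {b,d} {e,f}
  V123: {g}
  V124: {a,c}
  V134: {b,d}
  V234: {e}
C dims 12,12,4; δ0: rk 8, SNF 1^8; δ1: rk 4, SNF 1^4
degree 0: 12−8−0 = 4 → Ȟ^0 ≅ Z^4
degree 1: 12−4−8 = 0 → Ȟ^1 ≅ 0
degree 2: 4−0−4 = 0 → Ȟ^2 ≅ 0

Ȟ^0(U;F) ≅ Z^4,  Ȟ^1(U;F) ≅ 0,  Ȟ^2(U;F) ≅ 0


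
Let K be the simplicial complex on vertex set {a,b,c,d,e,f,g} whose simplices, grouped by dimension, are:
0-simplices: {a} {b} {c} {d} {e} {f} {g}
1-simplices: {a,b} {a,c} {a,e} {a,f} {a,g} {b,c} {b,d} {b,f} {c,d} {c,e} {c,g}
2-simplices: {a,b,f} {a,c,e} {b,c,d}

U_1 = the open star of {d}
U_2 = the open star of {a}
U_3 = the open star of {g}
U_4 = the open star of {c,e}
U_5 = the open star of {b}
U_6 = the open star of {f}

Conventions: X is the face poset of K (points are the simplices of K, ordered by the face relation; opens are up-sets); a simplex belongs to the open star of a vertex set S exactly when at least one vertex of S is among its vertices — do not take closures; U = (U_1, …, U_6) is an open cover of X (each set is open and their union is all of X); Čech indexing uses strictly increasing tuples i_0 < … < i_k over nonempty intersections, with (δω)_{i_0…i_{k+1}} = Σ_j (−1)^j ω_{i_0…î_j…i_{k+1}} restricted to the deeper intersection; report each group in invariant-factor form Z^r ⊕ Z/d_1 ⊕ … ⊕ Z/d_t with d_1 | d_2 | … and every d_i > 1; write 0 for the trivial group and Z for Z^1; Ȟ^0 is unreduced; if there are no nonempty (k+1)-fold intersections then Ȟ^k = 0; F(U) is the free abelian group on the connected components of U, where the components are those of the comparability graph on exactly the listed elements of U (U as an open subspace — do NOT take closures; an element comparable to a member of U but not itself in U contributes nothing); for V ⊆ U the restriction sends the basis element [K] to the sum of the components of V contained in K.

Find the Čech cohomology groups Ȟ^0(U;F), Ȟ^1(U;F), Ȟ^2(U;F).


nonempty intersections:
  U1={{d},{b,d},{c,d},{b,c,d}} U2={{a},{a,b},{a,c},{a,e},{a,f},{a,g},{a,b,f},{a,c,e}} U3={{g},{a,g},{c,g}} U4={{c},{e},{a,c},{a,e},{b,c},{c,d},{c,e},{c,g},{a,c,e},{b,c,d}} U5={{b},{a,b},{b,c},{b,d},{b,f},{a,b,f},{b,c,d}} U6={{f},{a,f},{b,f},{a,b,f}}
  U14={{c,d},{b,c,d}} U15={{b,d},{b,c,d}} U23={{a,g}} U24={{a,c},{a,e},{a,c,e}} U25={{a,b},{a,b,f}} U26={{a,f},{a,b,f}} U34={{c,g}} U45={{b,c},{b,c,d}} U56={{b,f},{a,b,f}}
  U145={{b,c,d}} U256={{a,b,f}}
components per intersection:
  U1: {{d},{b,d},{c,d},{b,c,d}}
  U2: {{a},{a,b},{a,c},{a,e},{a,f},{a,g},{a,b,f},{a,c,e}}
  U3: {{g},{a,g},{c,g}}
  U4: {{c},{e},{a,c},{a,e},{b,c},{c,d},{c,e},{c,g},{a,c,e},{b,c,d}}
  U5: {{b},{a,b},{b,c},{b,d},{b,f},{a,b,f},{b,c,d}}
  U6: {{f},{a,f},{b,f},{a,b,f}}
  U14: {{c,d},{b,c,d}}
  U15: {{b,d},{b,c,d}}
  U23: {{a,g}}
  U24: {{a,c},{a,e},{a,c,e}}
  U25: {{a,b},{a,b,f}}
  U26: {{a,f},{a,b,f}}
  U34: {{c,g}}
  U45: {{b,c},{b,c,d}}
  U56: {{b,f},{a,b,f}}
  U145: {{b,c,d}}
  U256: {{a,b,f}}
C dims 6,9,2; δ0: rk 5, SNF 1^5; δ1: rk 2, SNF 1^2
Ȟ^0: (6−5)−0=1 ⇒ Z
Ȟ^1: (9−2)−5=2 ⇒ Z^2
Ȟ^2: (2−0)−2=0 ⇒ 0

Ȟ^0 = Z,  Ȟ^1 = Z^2,  Ȟ^2 = 0


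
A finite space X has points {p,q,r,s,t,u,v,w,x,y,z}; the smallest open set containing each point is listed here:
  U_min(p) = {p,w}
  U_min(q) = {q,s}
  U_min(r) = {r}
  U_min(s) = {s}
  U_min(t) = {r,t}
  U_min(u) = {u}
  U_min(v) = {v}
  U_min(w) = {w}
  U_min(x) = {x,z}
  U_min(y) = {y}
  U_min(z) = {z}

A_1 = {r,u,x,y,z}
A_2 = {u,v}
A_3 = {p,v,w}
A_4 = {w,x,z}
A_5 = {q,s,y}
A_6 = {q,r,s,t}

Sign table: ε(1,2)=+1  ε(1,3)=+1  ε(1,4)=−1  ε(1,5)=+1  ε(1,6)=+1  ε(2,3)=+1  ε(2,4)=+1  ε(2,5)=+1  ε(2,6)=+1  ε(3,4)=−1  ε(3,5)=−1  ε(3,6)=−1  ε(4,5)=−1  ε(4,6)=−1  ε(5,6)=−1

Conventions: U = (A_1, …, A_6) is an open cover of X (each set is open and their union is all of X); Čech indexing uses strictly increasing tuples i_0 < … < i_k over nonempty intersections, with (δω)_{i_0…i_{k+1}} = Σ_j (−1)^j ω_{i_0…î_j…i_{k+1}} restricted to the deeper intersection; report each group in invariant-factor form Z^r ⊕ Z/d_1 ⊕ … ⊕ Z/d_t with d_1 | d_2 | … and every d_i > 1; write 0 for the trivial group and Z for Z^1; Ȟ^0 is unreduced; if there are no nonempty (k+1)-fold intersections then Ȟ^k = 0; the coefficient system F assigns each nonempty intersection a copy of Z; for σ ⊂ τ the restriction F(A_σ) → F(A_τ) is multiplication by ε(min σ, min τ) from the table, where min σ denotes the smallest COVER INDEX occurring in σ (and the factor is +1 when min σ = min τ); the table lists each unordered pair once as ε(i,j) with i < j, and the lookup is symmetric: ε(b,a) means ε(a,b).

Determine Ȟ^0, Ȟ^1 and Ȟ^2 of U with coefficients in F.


Ȟ^0 = 0,  Ȟ^1 = Z ⊕ Z/2,  Ȟ^2 = 0

nonempty overlaps:
  A12={u} A14={x,z} A15={y} A16={r} A23={v} A34={w} A56={q,s}
C dims 6,7; δ0: rk 6, SNF 1^5·2
degree 0: 6−6−0 = 0 → Ȟ^0 ≅ 0
degree 1: 7−0−6 = 1 plus torsion [2] → Ȟ^1 ≅ Z ⊕ Z/2
degree 2: 0−0−0 = 0 → Ȟ^2 ≅ 0


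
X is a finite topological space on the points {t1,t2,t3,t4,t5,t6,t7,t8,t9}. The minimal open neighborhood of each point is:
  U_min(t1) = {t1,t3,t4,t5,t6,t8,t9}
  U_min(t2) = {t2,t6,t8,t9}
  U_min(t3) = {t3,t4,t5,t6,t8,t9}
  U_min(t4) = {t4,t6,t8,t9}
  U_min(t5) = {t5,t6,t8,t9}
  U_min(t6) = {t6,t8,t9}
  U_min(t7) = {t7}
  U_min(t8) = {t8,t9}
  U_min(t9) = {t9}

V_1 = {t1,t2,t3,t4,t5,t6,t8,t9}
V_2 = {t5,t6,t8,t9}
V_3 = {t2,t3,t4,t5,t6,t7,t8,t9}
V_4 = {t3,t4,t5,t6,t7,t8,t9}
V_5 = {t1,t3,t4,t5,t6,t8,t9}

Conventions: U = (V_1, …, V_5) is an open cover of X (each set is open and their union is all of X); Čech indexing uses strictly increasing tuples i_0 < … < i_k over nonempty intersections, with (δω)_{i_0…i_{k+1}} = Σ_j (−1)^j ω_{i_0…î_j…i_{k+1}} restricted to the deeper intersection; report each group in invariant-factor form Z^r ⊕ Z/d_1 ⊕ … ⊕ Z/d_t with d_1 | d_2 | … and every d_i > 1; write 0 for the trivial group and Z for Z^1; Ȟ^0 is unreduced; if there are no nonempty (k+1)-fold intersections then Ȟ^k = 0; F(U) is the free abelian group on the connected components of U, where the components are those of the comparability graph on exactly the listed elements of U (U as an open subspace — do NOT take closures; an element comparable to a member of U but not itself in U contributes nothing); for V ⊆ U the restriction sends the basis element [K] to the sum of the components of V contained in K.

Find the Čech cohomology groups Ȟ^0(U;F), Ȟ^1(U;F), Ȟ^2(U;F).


Ȟ^0 ≅ Z^2, Ȟ^1 ≅ 0 and Ȟ^2 ≅ 0

intersection data:
  V12={t5,t6,t8,t9} V13={t2,t3,t4,t5,t6,t8,t9} V14={t3,t4,t5,t6,t8,t9} V15={t1,t3,t4,t5,t6,t8,t9} V23={t5,t6,t8,t9} V24={t5,t6,t8,t9} V25={t5,t6,t8,t9} V34={t3,t4,t5,t6,t7,t8,t9} V35={t3,t4,t5,t6,t8,t9} V45={t3,t4,t5,t6,t8,t9}
  V123={t5,t6,t8,t9} V124={t5,t6,t8,t9} V125={t5,t6,t8,t9} V134={t3,t4,t5,t6,t8,t9} V135={t3,t4,t5,t6,t8,t9} V145={t3,t4,t5,t6,t8,t9} V234={t5,t6,t8,t9} V235={t5,t6,t8,t9} V245={t5,t6,t8,t9} V345={t3,t4,t5,t6,t8,t9}
  V1234={t5,t6,t8,t9} V1235={t5,t6,t8,t9} V1245={t5,t6,t8,t9} V1345={t3,t4,t5,t6,t8,t9} V2345={t5,t6,t8,t9}
  V12345={t5,t6,t8,t9}
components per intersection:
  V1: {t1,t2,t3,t4,t5,t6,t8,t9}
  V2: {t5,t6,t8,t9}
  V3: {t2,t3,t4,t5,t6,t8,t9} {t7}
  V4: {t3,t4,t5,t6,t8,t9} {t7}
  V5: {t1,t3,t4,t5,t6,t8,t9}
  V12: {t5,t6,t8,t9}
  V13: {t2,t3,t4,t5,t6,t8,t9}
  V14: {t3,t4,t5,t6,t8,t9}
  V15: {t1,t3,t4,t5,t6,t8,t9}
  V23: {t5,t6,t8,t9}
  V24: {t5,t6,t8,t9}
  V25: {t5,t6,t8,t9}
  V34: {t3,t4,t5,t6,t8,t9} {t7}
  V35: {t3,t4,t5,t6,t8,t9}
  V45: {t3,t4,t5,t6,t8,t9}
  V123: {t5,t6,t8,t9}
  V124: {t5,t6,t8,t9}
  V125: {t5,t6,t8,t9}
  V134: {t3,t4,t5,t6,t8,t9}
  V135: {t3,t4,t5,t6,t8,t9}
  V145: {t3,t4,t5,t6,t8,t9}
  V234: {t5,t6,t8,t9}
  V235: {t5,t6,t8,t9}
  V245: {t5,t6,t8,t9}
  V345: {t3,t4,t5,t6,t8,t9}
  V1234: {t5,t6,t8,t9}
  V1235: {t5,t6,t8,t9}
  V1245: {t5,t6,t8,t9}
  V1345: {t3,t4,t5,t6,t8,t9}
  V2345: {t5,t6,t8,t9}
  V12345: {t5,t6,t8,t9}
C dims 7,11,10,5; δ0: rk 5, SNF 1^5; δ1: rk 6, SNF 1^6; δ2: rk 4, SNF 1^4
Ȟ^0 = (7 − 5) − 0 = 2, so Ȟ^0 ≅ Z^2
Ȟ^1 = (11 − 6) − 5 = 0, so Ȟ^1 ≅ 0
Ȟ^2 = (10 − 4) − 6 = 0, so Ȟ^2 ≅ 0
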